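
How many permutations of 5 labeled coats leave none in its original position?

Use the recurrence D(n) = (n-1)(D(n-1) + D(n-2)) with D(0)=1, D(1)=0.
D(2) = 1 x (0 + 1) = 1
D(3) = 2 x (1 + 0) = 2
D(4) = 3 x (2 + 1) = 9
D(5) = 4 x (D(4) + D(3)) = 4 x (9 + 2)

Final answer: D(5) = 44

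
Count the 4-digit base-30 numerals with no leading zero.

Leading digit: 29 options (nonzero). Other 3 digit(s): 30 options each.
Total: 29 x 30^3.

Final answer: 783000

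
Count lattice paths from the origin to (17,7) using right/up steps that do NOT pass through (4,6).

Total paths to (17,7): C(24,7) = 346104.
Paths through (4,6): C(10,6) x C(14,1) = 2940.
Avoiding (4,6): 346104 - 2940.

Final answer: 343164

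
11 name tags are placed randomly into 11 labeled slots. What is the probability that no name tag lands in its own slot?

Use the recurrence D(n) = (n-1)(D(n-1) + D(n-2)) with D(0)=1, D(1)=0.
Building up: D(2)=1, D(3)=2, D(4)=9, D(5)=44, D(6)=265, D(7)=1854, D(8)=14833, D(9)=133496, D(10)=1334961, D(11)=14684570.
Total arrangements: 11! = 39916800.
Probability = D(11)/11! = 1468457/3991680.

Final answer: D(11)/11! = 14684570/39916800 = 0.367879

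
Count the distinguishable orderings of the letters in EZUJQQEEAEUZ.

Letters (A:1, E:4, J:1, Q:2, U:2, Z:2). Total letters: 12.
Permutations = 12!/(4! x 2! x 2! x 2!).

Final answer: 2494800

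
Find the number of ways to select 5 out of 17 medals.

C(17,5) = 17!/(5! x 12!).

Final answer: \binom{17}{5} = 6188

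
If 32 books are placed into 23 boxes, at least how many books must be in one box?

By the pigeonhole principle: ceiling(32/23).

Final answer: 2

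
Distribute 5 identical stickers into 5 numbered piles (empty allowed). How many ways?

Stars and bars: C(n+k-1, k-1) = C(9,4).

Final answer: C(9,4) = 126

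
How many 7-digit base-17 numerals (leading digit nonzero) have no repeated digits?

The leading digit has 16 choices (anything but zero); the next has 16 (anything but the first), then 15, and so on, one fewer each time.
Total: 16 x 16 x 15 x 14 x 13 x 12 x 11.

Final answer: 92252160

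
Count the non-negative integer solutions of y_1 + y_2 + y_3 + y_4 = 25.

Stars and bars with 25 stars and 3 bars:
C(25+4-1, 4-1) = C(28,3).

Final answer: C(28,3) = 3276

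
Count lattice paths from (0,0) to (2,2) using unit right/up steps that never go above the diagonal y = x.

Total monotonic paths to (2,2): C(4,2) = 6.
Reflecting each bad path at its first crossing gives a bijection with paths to (1,3): C(4,3) = 4.
Valid Dyck paths: 6 - 4.
(These counts are the Catalan numbers.)

Final answer: C_{2} = 2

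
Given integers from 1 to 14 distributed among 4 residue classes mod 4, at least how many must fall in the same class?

By pigeonhole with 14 objects and 4 categories: ceiling(14/4).

Final answer: 4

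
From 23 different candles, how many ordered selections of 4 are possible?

P(23,4) = 23!/(23-4)! = 23!/19!.

Final answer: P(23,4) = 212520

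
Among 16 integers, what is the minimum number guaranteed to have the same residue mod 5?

There are 5 possible values for residue mod 5. With 16 integers and 5 categories, by pigeonhole: ceiling(16/5).

Final answer: 4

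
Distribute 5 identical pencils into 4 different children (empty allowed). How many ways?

Stars and bars: C(n+k-1, k-1) = C(8,3).

Final answer: C(8,3) = 56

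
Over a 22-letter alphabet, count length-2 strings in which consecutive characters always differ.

Let g(n) count such strings. g(1) = 22, and each valid string of length n-1 extends in 21 ways (any symbol but the last), so g(n) = 21 g(n-1).
Total: g(2) = 22 x 21^1.

Final answer: 22 x 21^{1} = 462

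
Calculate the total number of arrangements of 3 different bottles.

The number of ways to arrange 3 distinct objects is 3!.

Final answer: 3! = 6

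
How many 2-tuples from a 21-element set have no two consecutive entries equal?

First character: 21 choices. Each subsequent: 20 choices (must differ from the previous one).
Total: 21 x 20^1.

Final answer: 21 x 20^{1} = 420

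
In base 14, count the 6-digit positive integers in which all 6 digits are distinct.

First digit: 13 (nonzero). Second: 13 (not first). Third: 12, etc.
Total: 13 x 13 x 12 x 11 x 10 x 9.

Final answer: 2007720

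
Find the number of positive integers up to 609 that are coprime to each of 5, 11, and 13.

|div by 5|=121, |div by 11|=55, |div by 13|=46.
|div by 5&11|=11, |div by 5&13|=9, |div by 11&13|=4, |div by all|=0.
By inclusion-exclusion, divisible by at least one: 121+55+46-11-9-4+0 = 198.
Not divisible by any: 609 - 198.

Final answer: 411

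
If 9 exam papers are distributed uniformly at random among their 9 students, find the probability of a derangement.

Derangements satisfy D(n) = (n-1)(D(n-1) + D(n-2)), starting from D(0)=1, D(1)=0.
Building up: D(2)=1, D(3)=2, D(4)=9, D(5)=44, D(6)=265, D(7)=1854, D(8)=14833, D(9)=133496.
Total arrangements: 9! = 362880.
Probability = D(9)/9! = 16687/45360.

Final answer: D(9)/9! = 133496/362880 = 0.367879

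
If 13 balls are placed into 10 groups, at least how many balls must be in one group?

By the pigeonhole principle: ceiling(13/10).

Final answer: 2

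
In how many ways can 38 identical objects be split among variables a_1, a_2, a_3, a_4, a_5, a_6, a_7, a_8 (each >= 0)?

Stars and bars with 38 stars and 7 bars:
C(38+8-1, 8-1) = C(45,7).

Final answer: C(45,7) = 45379620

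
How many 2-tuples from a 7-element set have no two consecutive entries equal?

Let g(n) count such strings. g(1) = 7, and each valid string of length n-1 extends in 6 ways (any symbol but the last), so g(n) = 6 g(n-1).
Total: g(2) = 7 x 6^1.

Final answer: 7 x 6^{1} = 42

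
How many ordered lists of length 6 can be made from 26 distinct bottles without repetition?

P(26,6) = 26!/(26-6)! = 26!/20!.

Final answer: P(26,6) = 165765600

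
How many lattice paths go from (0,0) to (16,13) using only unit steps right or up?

Each path has 16 right steps and 13 up steps in some order (29 steps total).
Choose which 13 of the 29 steps are up: C(29,13).

Final answer: C(29,13) = 67863915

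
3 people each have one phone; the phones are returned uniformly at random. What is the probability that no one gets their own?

Use the recurrence D(n) = (n-1)(D(n-1) + D(n-2)) with D(0)=1, D(1)=0.
Building up: D(2)=1, D(3)=2.
Total arrangements: 3! = 6.
Probability = D(3)/3! = 1/3.

Final answer: D(3)/3! = 2/6 = 0.333333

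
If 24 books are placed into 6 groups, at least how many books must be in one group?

By the pigeonhole principle: ceiling(24/6).

Final answer: 4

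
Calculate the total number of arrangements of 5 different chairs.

The number of ways to arrange 5 distinct objects is 5!.

Final answer: 5! = 120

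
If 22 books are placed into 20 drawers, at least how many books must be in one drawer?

By the pigeonhole principle: ceiling(22/20).

Final answer: 2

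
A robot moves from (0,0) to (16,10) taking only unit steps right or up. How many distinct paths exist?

Each path has 16 right steps and 10 up steps in some order (26 steps total).
Choose which 10 of the 26 steps are up: C(26,10).

Final answer: C(26,10) = 5311735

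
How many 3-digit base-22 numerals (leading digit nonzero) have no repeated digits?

First digit: 21 (nonzero). Second: 21 (not first). Third: 20, etc.
Total: 21 x 21 x 20.

Final answer: 8820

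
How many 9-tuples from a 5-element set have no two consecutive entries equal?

Let g(n) count such strings. g(1) = 5, and each valid string of length n-1 extends in 4 ways (any symbol but the last), so g(n) = 4 g(n-1).
Total: g(9) = 5 x 4^8.

Final answer: 5 x 4^{8} = 327680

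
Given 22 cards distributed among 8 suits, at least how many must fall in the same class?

By pigeonhole with 22 objects and 8 categories: ceiling(22/8).

Final answer: 3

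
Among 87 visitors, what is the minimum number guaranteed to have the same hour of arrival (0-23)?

There are 24 possible values for hour of arrival (0-23). With 87 visitors and 24 categories, by pigeonhole: ceiling(87/24).

Final answer: 4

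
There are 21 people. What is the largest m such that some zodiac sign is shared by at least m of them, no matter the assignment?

There are 12 possible values for zodiac sign. With 21 people and 12 categories, by pigeonhole: ceiling(21/12).

Final answer: 2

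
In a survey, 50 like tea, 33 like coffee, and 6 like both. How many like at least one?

|A union B| = |A| + |B| - |A intersect B| = 50 + 33 - 6.

Final answer: 77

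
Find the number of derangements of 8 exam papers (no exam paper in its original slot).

D(n) = (n-1)(D(n-1) + D(n-2)), D(0)=1, D(1)=0.
D(2) = 1 x (0 + 1) = 1
D(3) = 2 x (1 + 0) = 2
D(4) = 3 x (2 + 1) = 9
D(5) = 4 x (9 + 2) = 44
D(6) = 5 x (44 + 9) = 265
D(7) = 6 x (265 + 44) = 1854
D(8) = 7 x (D(7) + D(6)) = 7 x (1854 + 265)

Final answer: D(8) = 14833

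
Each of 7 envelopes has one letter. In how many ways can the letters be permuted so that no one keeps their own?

Use the recurrence D(n) = (n-1)(D(n-1) + D(n-2)) with D(0)=1, D(1)=0.
D(2) = 1 x (0 + 1) = 1
D(3) = 2 x (1 + 0) = 2
D(4) = 3 x (2 + 1) = 9
D(5) = 4 x (9 + 2) = 44
D(6) = 5 x (44 + 9) = 265
D(7) = 6 x (D(6) + D(5)) = 6 x (265 + 44)

Final answer: D(7) = 1854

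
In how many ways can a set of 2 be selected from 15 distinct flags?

C(15,2) = 15!/(2! x (15-2)!).

Final answer: C(15,2) = 105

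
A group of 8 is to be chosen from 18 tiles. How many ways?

C(18,8) = 18!/(8! x (18-8)!).

Final answer: C(18,8) = 43758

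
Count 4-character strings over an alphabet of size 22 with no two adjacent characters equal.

Let g(n) count such strings. g(1) = 22, and each valid string of length n-1 extends in 21 ways (any symbol but the last), so g(n) = 21 g(n-1).
Total: g(4) = 22 x 21^3.

Final answer: 22 x 21^{3} = 203742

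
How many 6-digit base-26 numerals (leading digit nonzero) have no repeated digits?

The leading digit has 25 choices (anything but zero); the next has 25 (anything but the first), then 24, and so on, one fewer each time.
Total: 25 x 25 x 24 x 23 x 22 x 21.

Final answer: 159390000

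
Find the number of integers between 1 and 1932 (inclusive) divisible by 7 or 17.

Multiples of 7: 276. Multiples of 17: 113. Of both (lcm=119): 16.
By inclusion-exclusion: 276 + 113 - 16.

Final answer: 373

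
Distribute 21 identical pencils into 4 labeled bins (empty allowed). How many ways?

Stars and bars: C(n+k-1, k-1) = C(24,3).

Final answer: C(24,3) = 2024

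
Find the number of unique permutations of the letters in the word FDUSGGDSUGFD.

Letters (D:3, F:2, G:3, S:2, U:2). Total letters: 12.
Permutations = 12!/(3! x 3! x 2! x 2! x 2!).

Final answer: 1663200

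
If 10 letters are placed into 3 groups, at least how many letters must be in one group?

By the pigeonhole principle: ceiling(10/3).

Final answer: 4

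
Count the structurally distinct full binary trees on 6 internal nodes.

This is a standard Catalan-number count: the answer is C_n. Here n = 6.
Using C_0 = 1 and C_(k+1) = C_k x 2(2k+1)/(k+2), build up term by term: C_1=1, C_2=2, C_3=5, C_4=14, C_5=42, C_6=132.

Final answer: C_{6} = 132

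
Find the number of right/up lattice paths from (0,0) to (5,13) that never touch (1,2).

Total paths to (5,13): C(18,13) = 8568.
Paths through (1,2): C(3,2) x C(15,11) = 4095.
Avoiding (1,2): 8568 - 4095.

Final answer: 4473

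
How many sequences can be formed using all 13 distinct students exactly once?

The number of ways to arrange 13 distinct objects is 13!.

Final answer: 13! = 6227020800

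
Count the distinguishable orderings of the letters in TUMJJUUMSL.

Letters (J:2, L:1, M:2, S:1, T:1, U:3). Total letters: 10.
Permutations = 10!/(3! x 2! x 2!).

Final answer: 151200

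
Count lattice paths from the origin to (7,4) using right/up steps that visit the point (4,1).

Paths (0,0)->(4,1): C(5,1) = 5.
Paths (4,1)->(7,4): C(6,3) = 20.
By multiplication principle: 5 x 20.

Final answer: 100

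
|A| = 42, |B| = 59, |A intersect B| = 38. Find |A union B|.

|A union B| = |A| + |B| - |A intersect B| = 42 + 59 - 38.

Final answer: 63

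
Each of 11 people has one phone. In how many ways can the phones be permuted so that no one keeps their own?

Derangements satisfy D(n) = (n-1)(D(n-1) + D(n-2)), starting from D(0)=1, D(1)=0.
D(2) = 1 x (0 + 1) = 1
D(3) = 2 x (1 + 0) = 2
D(4) = 3 x (2 + 1) = 9
D(5) = 4 x (9 + 2) = 44
D(6) = 5 x (44 + 9) = 265
D(7) = 6 x (265 + 44) = 1854
D(8) = 7 x (1854 + 265) = 14833
D(9) = 8 x (14833 + 1854) = 133496
D(10) = 9 x (133496 + 14833) = 1334961
D(11) = 10 x (D(10) + D(9)) = 10 x (1334961 + 133496)

Final answer: D(11) = 14684570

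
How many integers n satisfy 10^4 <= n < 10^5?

The leading digit cannot be 0 (9 options); the other 4 digits can be anything (10 options each).
Total: 9 x 10^4.

Final answer: 90000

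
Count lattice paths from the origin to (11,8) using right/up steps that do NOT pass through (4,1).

Total paths to (11,8): C(19,8) = 75582.
Paths through (4,1): C(5,1) x C(14,7) = 17160.
Avoiding (4,1): 75582 - 17160.

Final answer: 58422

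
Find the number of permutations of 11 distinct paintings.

The number of ways to arrange 11 distinct objects is 11!.

Final answer: 11! = 39916800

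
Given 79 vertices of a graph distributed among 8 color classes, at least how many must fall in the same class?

By pigeonhole with 79 objects and 8 categories: ceiling(79/8).

Final answer: 10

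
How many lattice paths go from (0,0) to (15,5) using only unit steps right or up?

Each path has 15 right steps and 5 up steps in some order (20 steps total).
Choose which 5 of the 20 steps are up: C(20,5).

Final answer: C(20,5) = 15504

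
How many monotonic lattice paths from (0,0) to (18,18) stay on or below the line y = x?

Total monotonic paths to (18,18): C(36,18) = 9075135300.
Reflecting each bad path at its first crossing gives a bijection with paths to (17,19): C(36,19) = 8597496600.
Valid Dyck paths: 9075135300 - 8597496600.
(These counts are the Catalan numbers.)

Final answer: C_{18} = 477638700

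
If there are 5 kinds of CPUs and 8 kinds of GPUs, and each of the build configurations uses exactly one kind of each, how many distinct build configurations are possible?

By the multiplication principle: 5 x 8.

Final answer: 40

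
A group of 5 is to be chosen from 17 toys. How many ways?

C(17,5) = 17!/(5! x (17-5)!).

Final answer: C(17,5) = 6188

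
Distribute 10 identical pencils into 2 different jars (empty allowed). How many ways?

Stars and bars: C(n+k-1, k-1) = C(11,1).

Final answer: C(11,1) = 11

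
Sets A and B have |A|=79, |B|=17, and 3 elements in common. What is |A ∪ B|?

|A union B| = |A| + |B| - |A intersect B| = 79 + 17 - 3.

Final answer: 93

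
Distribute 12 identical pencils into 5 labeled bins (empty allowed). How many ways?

Stars and bars: C(n+k-1, k-1) = C(16,4).

Final answer: C(16,4) = 1820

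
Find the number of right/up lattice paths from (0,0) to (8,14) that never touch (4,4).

Total paths to (8,14): C(22,14) = 319770.
Paths through (4,4): C(8,4) x C(14,10) = 70070.
Avoiding (4,4): 319770 - 70070.

Final answer: 249700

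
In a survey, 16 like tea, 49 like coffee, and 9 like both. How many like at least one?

|A union B| = |A| + |B| - |A intersect B| = 16 + 49 - 9.

Final answer: 56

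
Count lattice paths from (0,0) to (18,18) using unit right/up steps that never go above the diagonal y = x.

Total monotonic paths to (18,18): C(36,18) = 9075135300.
Paths that cross above y=x (reflection bijection): C(36,19) = 8597496600.
Valid Dyck paths: 9075135300 - 8597496600.
(These counts are the Catalan numbers.)

Final answer: C_{18} = 477638700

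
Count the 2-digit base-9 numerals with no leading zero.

Leading digit: 8 options (nonzero). Other 1 digit(s): 9 options each.
Total: 8 x 9^1.

Final answer: 72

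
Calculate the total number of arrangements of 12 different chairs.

The number of ways to arrange 12 distinct objects is 12!.

Final answer: 12! = 479001600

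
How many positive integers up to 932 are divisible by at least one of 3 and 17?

Multiples of 3: 310. Multiples of 17: 54. Of both (lcm=51): 18.
By inclusion-exclusion: 310 + 54 - 18.

Final answer: 346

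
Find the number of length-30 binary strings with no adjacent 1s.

A valid string ends in 0 (append to any length-(n-1) valid string) or in 01 (append to any length-(n-2) valid string), so a(n) = a(n-1) + a(n-2) with a(1)=2, a(2)=3.
Iterating the recurrence: a(1)=2, a(2)=3, a(3)=5, a(4)=8, a(5)=13, a(6)=21, a(7)=34, a(8)=55, a(9)=89, a(10)=144, a(11)=233, a(12)=377, a(13)=610, a(14)=987, a(15)=1597, a(16)=2584, a(17)=4181, a(18)=6765, a(19)=10946, a(20)=17711, a(21)=28657, a(22)=46368, a(23)=75025, a(24)=121393, a(25)=196418, a(26)=317811, a(27)=514229, a(28)=832040, a(29)=1346269, a(30)=2178309.

Final answer: 2178309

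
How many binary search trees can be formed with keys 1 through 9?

This is a standard Catalan-number count: the answer is C_n. Here n = 9.
C_n = C(2n,n) - C(2n,n+1), so C_{9} = C(18,9) - C(18,10) = 48620 - 43758.

Final answer: C_{9} = 4862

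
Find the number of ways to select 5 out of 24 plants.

C(24,5) = 24!/(5! x (24-5)!).

Final answer: C(24,5) = 42504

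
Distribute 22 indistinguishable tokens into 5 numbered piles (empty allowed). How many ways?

Stars and bars: C(n+k-1, k-1) = C(26,4).

Final answer: C(26,4) = 14950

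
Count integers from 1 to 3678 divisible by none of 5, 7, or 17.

|div by 5|=735, |div by 7|=525, |div by 17|=216.
|div by 5&7|=105, |div by 5&17|=43, |div by 7&17|=30, |div by all|=6.
By inclusion-exclusion, divisible by at least one: 735+525+216-105-43-30+6 = 1304.
Not divisible by any: 3678 - 1304.

Final answer: 2374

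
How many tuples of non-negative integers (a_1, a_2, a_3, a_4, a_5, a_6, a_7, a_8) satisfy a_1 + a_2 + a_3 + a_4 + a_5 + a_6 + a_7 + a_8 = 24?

Stars and bars with 24 stars and 7 bars:
C(24+8-1, 8-1) = C(31,7).

Final answer: C(31,7) = 2629575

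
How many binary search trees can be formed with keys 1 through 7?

The structures are counted by the Catalan number C_n. Here n = 7.
C_n = C(2n,n) - C(2n,n+1), so C_{7} = C(14,7) - C(14,8) = 3432 - 3003.

Final answer: C_{7} = 429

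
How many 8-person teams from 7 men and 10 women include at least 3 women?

Sum over valid woman counts:
C(10,3)C(7,5) = 2520
C(10,4)C(7,4) = 7350
C(10,5)C(7,3) = 8820
C(10,6)C(7,2) = 4410
C(10,7)C(7,1) = 840
C(10,8)C(7,0) = 45
Total: 2520 + 7350 + 8820 + 4410 + 840 + 45.

Final answer: 23985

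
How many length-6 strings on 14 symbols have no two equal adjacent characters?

First character: 14 choices. Each subsequent: 13 choices (must differ from the previous one).
Total: 14 x 13^5.

Final answer: 14 x 13^{5} = 5198102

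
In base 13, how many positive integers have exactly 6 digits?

These are the integers in [13^5, 13^6), so the count is 13^6 - 13^5 = 12 x 13^5.

Final answer: 4455516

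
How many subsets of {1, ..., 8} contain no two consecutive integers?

Condition on whether n belongs to the subset: if not, any valid subset of {1, ..., n-1} works (a(n-1)); if so, n-1 is excluded and the rest is a valid subset of {1, ..., n-2} (a(n-2)). Hence a(n) = a(n-1) + a(n-2), a(1)=2, a(2)=3.
Computing successive values: a(1)=2, a(2)=3, a(3)=5, a(4)=8, a(5)=13, a(6)=21, a(7)=34, a(8)=55.

Final answer: 55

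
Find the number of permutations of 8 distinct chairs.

The number of ways to arrange 8 distinct objects is 8!.

Final answer: 8! = 40320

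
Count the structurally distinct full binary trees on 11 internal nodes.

This is counted by the nth Catalan number C_n. Here n = 11.
C_n = C(2n,n) - C(2n,n+1), so C_{11} = C(22,11) - C(22,12) = 705432 - 646646.

Final answer: C_{11} = 58786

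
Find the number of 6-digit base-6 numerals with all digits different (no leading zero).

The leading digit has 5 choices (anything but zero); the next has 5 (anything but the first), then 4, and so on, one fewer each time.
Total: 5 x 5 x 4 x 3 x 2 x 1.

Final answer: 600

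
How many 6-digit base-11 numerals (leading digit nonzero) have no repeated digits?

First digit: 10 (nonzero). Second: 10 (not first). Third: 9, etc.
Total: 10 x 10 x 9 x 8 x 7 x 6.

Final answer: 302400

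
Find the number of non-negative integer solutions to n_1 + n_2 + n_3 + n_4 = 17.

Stars and bars with 17 stars and 3 bars:
C(17+4-1, 4-1) = C(20,3).

Final answer: C(20,3) = 1140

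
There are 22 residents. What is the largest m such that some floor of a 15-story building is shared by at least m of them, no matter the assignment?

There are 15 possible values for floor of a 15-story building. With 22 residents and 15 categories, by pigeonhole: ceiling(22/15).

Final answer: 2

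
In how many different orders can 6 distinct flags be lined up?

The number of ways to arrange 6 distinct objects is 6!.

Final answer: 6! = 720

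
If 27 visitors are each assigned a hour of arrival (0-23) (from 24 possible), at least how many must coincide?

There are 24 possible values for hour of arrival (0-23). With 27 visitors and 24 categories, by pigeonhole: ceiling(27/24).

Final answer: 2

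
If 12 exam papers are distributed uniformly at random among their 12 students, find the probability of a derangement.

Derangements satisfy D(n) = (n-1)(D(n-1) + D(n-2)), starting from D(0)=1, D(1)=0.
Building up: D(2)=1, D(3)=2, D(4)=9, D(5)=44, D(6)=265, D(7)=1854, D(8)=14833, D(9)=133496, D(10)=1334961, D(11)=14684570, D(12)=176214841.
Total arrangements: 12! = 479001600.
Probability = D(12)/12! = 16019531/43545600.

Final answer: D(12)/12! = 176214841/479001600 = 0.367879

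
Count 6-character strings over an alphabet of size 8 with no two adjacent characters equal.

First character: 8 choices. Each subsequent: 7 choices (must differ from the previous one).
Total: 8 x 7^5.

Final answer: 8 x 7^{5} = 134456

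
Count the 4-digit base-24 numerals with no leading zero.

In base 24, the leading digit has 23 choices (1..23); each of the remaining 3 digits has 24 choices.
Total: 23 x 24^3.

Final answer: 317952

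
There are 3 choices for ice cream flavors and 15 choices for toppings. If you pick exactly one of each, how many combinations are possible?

By the multiplication principle: 3 x 15.

Final answer: 45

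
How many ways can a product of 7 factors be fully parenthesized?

The structures are counted by the Catalan number C_n. Here n = 7 - 1 = 6.
C_n = C(2n,n)/(n+1), so C_{6} = C(12,6)/7 = 924/7.

Final answer: C_{6} = 132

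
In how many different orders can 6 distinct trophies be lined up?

The number of ways to arrange 6 distinct objects is 6!.

Final answer: 6! = 720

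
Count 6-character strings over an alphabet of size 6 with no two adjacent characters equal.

First character: 6 choices. Each subsequent: 5 choices (must differ from the previous one).
Total: 6 x 5^5.

Final answer: 6 x 5^{5} = 18750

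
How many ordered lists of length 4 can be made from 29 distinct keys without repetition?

P(29,4) = 29!/(29-4)! = 29!/25!.

Final answer: P(29,4) = 570024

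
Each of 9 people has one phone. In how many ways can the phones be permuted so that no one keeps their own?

D(n) = (n-1)(D(n-1) + D(n-2)), D(0)=1, D(1)=0.
D(2) = 1 x (0 + 1) = 1
D(3) = 2 x (1 + 0) = 2
D(4) = 3 x (2 + 1) = 9
D(5) = 4 x (9 + 2) = 44
D(6) = 5 x (44 + 9) = 265
D(7) = 6 x (265 + 44) = 1854
D(8) = 7 x (1854 + 265) = 14833
D(9) = 8 x (D(8) + D(7)) = 8 x (14833 + 1854)

Final answer: D(9) = 133496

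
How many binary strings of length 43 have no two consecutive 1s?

A valid string ends in 0 (append to any length-(n-1) valid string) or in 01 (append to any length-(n-2) valid string), so a(n) = a(n-1) + a(n-2) with a(1)=2, a(2)=3.
Building up term by term: a(1)=2, a(2)=3, a(3)=5, a(4)=8, a(5)=13, a(6)=21, a(7)=34, a(8)=55, a(9)=89, a(10)=144, a(11)=233, a(12)=377, a(13)=610, a(14)=987, a(15)=1597, a(16)=2584, a(17)=4181, a(18)=6765, a(19)=10946, a(20)=17711, a(21)=28657, a(22)=46368, a(23)=75025, a(24)=121393, a(25)=196418, a(26)=317811, a(27)=514229, a(28)=832040, a(29)=1346269, a(30)=2178309, a(31)=3524578, a(32)=5702887, a(33)=9227465, a(34)=14930352, a(35)=24157817, a(36)=39088169, a(37)=63245986, a(38)=102334155, a(39)=165580141, a(40)=267914296, a(41)=433494437, a(42)=701408733, a(43)=1134903170.

Final answer: 1134903170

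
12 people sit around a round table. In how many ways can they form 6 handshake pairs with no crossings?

This is a standard Catalan-number count: the answer is C_n. Here n = 12/2 = 6.
C_n = C(2n,n) - C(2n,n+1), so C_{6} = C(12,6) - C(12,7) = 924 - 792.

Final answer: C_{6} = 132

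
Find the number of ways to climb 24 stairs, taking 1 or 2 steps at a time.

Condition on the final move: it is a 1-step (f(n-1) ways to get there) or a 2-step (f(n-2) ways), so f(n) = f(n-1) + f(n-2), with f(1)=1, f(2)=2.
Building up term by term: f(1)=1, f(2)=2, f(3)=3, f(4)=5, f(5)=8, f(6)=13, f(7)=21, f(8)=34, f(9)=55, f(10)=89, f(11)=144, f(12)=233, f(13)=377, f(14)=610, f(15)=987, f(16)=1597, f(17)=2584, f(18)=4181, f(19)=6765, f(20)=10946, f(21)=17711, f(22)=28657, f(23)=46368, f(24)=75025.

Final answer: 75025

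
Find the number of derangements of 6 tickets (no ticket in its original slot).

D(n) = (n-1)(D(n-1) + D(n-2)), D(0)=1, D(1)=0.
D(2) = 1 x (0 + 1) = 1
D(3) = 2 x (1 + 0) = 2
D(4) = 3 x (2 + 1) = 9
D(5) = 4 x (9 + 2) = 44
D(6) = 5 x (D(5) + D(4)) = 5 x (44 + 9)

Final answer: D(6) = 265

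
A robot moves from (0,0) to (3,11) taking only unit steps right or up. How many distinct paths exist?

Each path has 3 right steps and 11 up steps in some order (14 steps total).
Choose which 11 of the 14 steps are up: C(14,11).

Final answer: C(14,11) = 364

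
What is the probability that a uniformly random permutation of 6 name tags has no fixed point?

Use the recurrence D(n) = (n-1)(D(n-1) + D(n-2)) with D(0)=1, D(1)=0.
Building up: D(2)=1, D(3)=2, D(4)=9, D(5)=44, D(6)=265.
Total arrangements: 6! = 720.
Probability = D(6)/6! = 53/144.

Final answer: D(6)/6! = 265/720 = 0.368056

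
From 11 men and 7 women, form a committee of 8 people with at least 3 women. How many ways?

Sum over valid woman counts:
C(7,3)C(11,5) = 16170
C(7,4)C(11,4) = 11550
C(7,5)C(11,3) = 3465
C(7,6)C(11,2) = 385
C(7,7)C(11,1) = 11
Total: 16170 + 11550 + 3465 + 385 + 11.

Final answer: 31581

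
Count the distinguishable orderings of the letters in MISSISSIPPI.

Letters (I:4, M:1, P:2, S:4). Total letters: 11.
Permutations = 11!/(4! x 4! x 2!).

Final answer: 34650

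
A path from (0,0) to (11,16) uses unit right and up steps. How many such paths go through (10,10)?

Paths (0,0)->(10,10): C(20,10) = 184756.
Paths (10,10)->(11,16): C(7,6) = 7.
By multiplication principle: 184756 x 7.

Final answer: 1293292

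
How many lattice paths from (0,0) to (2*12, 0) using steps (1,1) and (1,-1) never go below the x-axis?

Total monotonic paths to (12,12): C(24,12) = 2704156.
By the reflection principle, paths that go above the diagonal number C(24,13) = 2496144.
Valid Dyck paths: 2704156 - 2496144.
(Equivalently, C_{12} = C(24,12)/13 = 2704156/13.)

Final answer: C_{12} = 208012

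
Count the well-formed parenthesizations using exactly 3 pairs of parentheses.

This is counted by the nth Catalan number C_n. Here n = 3 (pairs).
Using C_0 = 1 and C_(k+1) = C_k x 2(2k+1)/(k+2), build up term by term: C_1=1, C_2=2, C_3=5.

Final answer: C_{3} = 5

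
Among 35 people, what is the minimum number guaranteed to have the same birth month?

There are 12 possible values for birth month. With 35 people and 12 categories, by pigeonhole: ceiling(35/12).

Final answer: 3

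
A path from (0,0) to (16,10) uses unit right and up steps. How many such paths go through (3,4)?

Paths (0,0)->(3,4): C(7,4) = 35.
Paths (3,4)->(16,10): C(19,6) = 27132.
By multiplication principle: 35 x 27132.

Final answer: 949620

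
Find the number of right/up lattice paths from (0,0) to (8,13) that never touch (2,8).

Total paths to (8,13): C(21,13) = 203490.
Paths through (2,8): C(10,8) x C(11,5) = 20790.
Avoiding (2,8): 203490 - 20790.

Final answer: 182700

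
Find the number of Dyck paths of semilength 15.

Total monotonic paths to (15,15): C(30,15) = 155117520.
By the reflection principle, paths that go above the diagonal number C(30,16) = 145422675.
Valid Dyck paths: 155117520 - 145422675.
(Check: C(30,15) - C(30,16) = C(30,15)/16, the Catalan number C_{15}.)

Final answer: C_{15} = 9694845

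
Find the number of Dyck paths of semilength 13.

Total monotonic paths to (13,13): C(26,13) = 10400600.
By the reflection principle, paths that go above the diagonal number C(26,14) = 9657700.
Valid Dyck paths: 10400600 - 9657700.
(Check: C(26,13) - C(26,14) = C(26,13)/14, the Catalan number C_{13}.)

Final answer: C_{13} = 742900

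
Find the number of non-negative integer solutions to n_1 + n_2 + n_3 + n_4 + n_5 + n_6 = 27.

Stars and bars with 27 stars and 5 bars:
C(27+6-1, 6-1) = C(32,5).

Final answer: C(32,5) = 201376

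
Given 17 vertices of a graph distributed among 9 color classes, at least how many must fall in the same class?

By pigeonhole with 17 objects and 9 categories: ceiling(17/9).

Final answer: 2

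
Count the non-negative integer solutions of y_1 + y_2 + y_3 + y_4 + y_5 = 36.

Stars and bars with 36 stars and 4 bars:
C(36+5-1, 5-1) = C(40,4).

Final answer: C(40,4) = 91390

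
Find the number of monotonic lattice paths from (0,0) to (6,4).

Each path has 6 right steps and 4 up steps in some order (10 steps total).
Choose which 4 of the 10 steps are up: C(10,4).

Final answer: C(10,4) = 210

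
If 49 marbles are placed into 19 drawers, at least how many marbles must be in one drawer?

By the pigeonhole principle: ceiling(49/19).

Final answer: 3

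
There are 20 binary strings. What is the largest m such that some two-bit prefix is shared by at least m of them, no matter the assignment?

There are 4 possible values for two-bit prefix. With 20 binary strings and 4 categories, by pigeonhole: ceiling(20/4).

Final answer: 5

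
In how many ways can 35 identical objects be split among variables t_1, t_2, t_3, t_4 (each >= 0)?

Stars and bars with 35 stars and 3 bars:
C(35+4-1, 4-1) = C(38,3).

Final answer: C(38,3) = 8436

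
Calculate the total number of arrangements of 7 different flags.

The number of ways to arrange 7 distinct objects is 7!.

Final answer: 7! = 5040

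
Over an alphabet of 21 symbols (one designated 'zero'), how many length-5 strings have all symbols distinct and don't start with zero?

The leading digit has 20 choices (anything but zero); the next has 20 (anything but the first), then 19, and so on, one fewer each time.
Total: 20 x 20 x 19 x 18 x 17.

Final answer: 2325600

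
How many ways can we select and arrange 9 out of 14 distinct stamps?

P(14,9) = 14!/(14-9)! = 14!/5!.

Final answer: P(14,9) = 726485760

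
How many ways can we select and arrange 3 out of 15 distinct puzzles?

P(15,3) = 15!/(15-3)! = 15!/12!.

Final answer: P(15,3) = 2730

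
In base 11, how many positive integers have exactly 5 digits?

These are the integers in [11^4, 11^5), so the count is 11^5 - 11^4 = 10 x 11^4.

Final answer: 146410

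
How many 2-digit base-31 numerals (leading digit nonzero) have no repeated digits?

The leading digit has 30 choices (anything but zero); the next has 30 (anything but the first), then 29, and so on, one fewer each time.
Total: 30 x 30.

Final answer: 900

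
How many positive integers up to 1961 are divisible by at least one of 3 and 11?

Multiples of 3: 653. Multiples of 11: 178. Of both (lcm=33): 59.
By inclusion-exclusion: 653 + 178 - 59.

Final answer: 772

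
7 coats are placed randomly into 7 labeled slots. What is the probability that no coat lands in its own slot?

Use the recurrence D(n) = (n-1)(D(n-1) + D(n-2)) with D(0)=1, D(1)=0.
Building up: D(2)=1, D(3)=2, D(4)=9, D(5)=44, D(6)=265, D(7)=1854.
Total arrangements: 7! = 5040.
Probability = D(7)/7! = 103/280.

Final answer: D(7)/7! = 1854/5040 = 0.367857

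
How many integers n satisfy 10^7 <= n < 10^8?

The leading digit cannot be 0 (9 options); the other 7 digits can be anything (10 options each).
Total: 9 x 10^7.

Final answer: 90000000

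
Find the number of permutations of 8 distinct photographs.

The number of ways to arrange 8 distinct objects is 8!.

Final answer: 8! = 40320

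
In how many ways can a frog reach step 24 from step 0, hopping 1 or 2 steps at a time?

Condition on the final move: it is a 1-step (f(n-1) ways to get there) or a 2-step (f(n-2) ways), so f(n) = f(n-1) + f(n-2), with f(1)=1, f(2)=2.
Computing successive values: f(1)=1, f(2)=2, f(3)=3, f(4)=5, f(5)=8, f(6)=13, f(7)=21, f(8)=34, f(9)=55, f(10)=89, f(11)=144, f(12)=233, f(13)=377, f(14)=610, f(15)=987, f(16)=1597, f(17)=2584, f(18)=4181, f(19)=6765, f(20)=10946, f(21)=17711, f(22)=28657, f(23)=46368, f(24)=75025.

Final answer: 75025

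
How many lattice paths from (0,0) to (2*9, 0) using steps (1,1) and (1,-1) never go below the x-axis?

Total monotonic paths to (9,9): C(18,9) = 48620.
Paths that cross above y=x (reflection bijection): C(18,10) = 43758.
Valid Dyck paths: 48620 - 43758.
(Check: C(18,9) - C(18,10) = C(18,9)/10, the Catalan number C_{9}.)

Final answer: C_{9} = 4862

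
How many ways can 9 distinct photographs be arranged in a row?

The number of ways to arrange 9 distinct objects is 9!.

Final answer: 9! = 362880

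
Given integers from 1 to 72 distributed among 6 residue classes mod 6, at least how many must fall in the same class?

By pigeonhole with 72 objects and 6 categories: ceiling(72/6).

Final answer: 12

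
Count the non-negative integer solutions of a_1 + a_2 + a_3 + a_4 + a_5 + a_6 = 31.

Stars and bars with 31 stars and 5 bars:
C(31+6-1, 6-1) = C(36,5).

Final answer: C(36,5) = 376992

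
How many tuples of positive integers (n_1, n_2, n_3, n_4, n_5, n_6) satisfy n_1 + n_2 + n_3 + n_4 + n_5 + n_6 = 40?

Substitute n'_i = n_i - 1 (so n'_i >= 0). Then sum n'_i = 40 - 6 = 34.
Stars and bars: C(34+6-1, 6-1) = C(39,5).

Final answer: C(39,5) = 575757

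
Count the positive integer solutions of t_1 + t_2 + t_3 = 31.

Substitute t'_i = t_i - 1 (so t'_i >= 0). Then sum t'_i = 31 - 3 = 28.
Stars and bars: C(28+3-1, 3-1) = C(30,2).

Final answer: C(30,2) = 435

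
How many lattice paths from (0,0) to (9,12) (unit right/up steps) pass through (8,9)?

Paths (0,0)->(8,9): C(17,9) = 24310.
Paths (8,9)->(9,12): C(4,3) = 4.
By multiplication principle: 24310 x 4.

Final answer: 97240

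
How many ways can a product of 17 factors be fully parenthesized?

This is counted by the nth Catalan number C_n. Here n = 17 - 1 = 16.
C_n = C(2n,n) - C(2n,n+1), so C_{16} = C(32,16) - C(32,17) = 601080390 - 565722720.

Final answer: C_{16} = 35357670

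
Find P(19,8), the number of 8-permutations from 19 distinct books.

P(19,8) = 19!/(19-8)! = 19!/11!.

Final answer: P(19,8) = 3047466240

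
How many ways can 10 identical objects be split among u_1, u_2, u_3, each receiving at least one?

Substitute u'_i = u_i - 1 (so u'_i >= 0). Then sum u'_i = 10 - 3 = 7.
Stars and bars: C(7+3-1, 3-1) = C(9,2).

Final answer: C(9,2) = 36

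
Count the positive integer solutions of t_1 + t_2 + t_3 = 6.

Substitute t'_i = t_i - 1 (so t'_i >= 0). Then sum t'_i = 6 - 3 = 3.
Stars and bars: C(3+3-1, 3-1) = C(5,2).

Final answer: C(5,2) = 10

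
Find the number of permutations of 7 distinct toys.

The number of ways to arrange 7 distinct objects is 7!.

Final answer: 7! = 5040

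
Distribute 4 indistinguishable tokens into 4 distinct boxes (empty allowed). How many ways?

Stars and bars: C(n+k-1, k-1) = C(7,3).

Final answer: C(7,3) = 35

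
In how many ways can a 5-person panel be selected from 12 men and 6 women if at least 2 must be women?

Sum over valid woman counts:
C(6,2)C(12,3) = 3300
C(6,3)C(12,2) = 1320
C(6,4)C(12,1) = 180
C(6,5)C(12,0) = 6
Total: 3300 + 1320 + 180 + 6.

Final answer: 4806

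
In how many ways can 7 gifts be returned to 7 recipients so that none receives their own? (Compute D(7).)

Use the recurrence D(n) = (n-1)(D(n-1) + D(n-2)) with D(0)=1, D(1)=0.
D(2) = 1 x (0 + 1) = 1
D(3) = 2 x (1 + 0) = 2
D(4) = 3 x (2 + 1) = 9
D(5) = 4 x (9 + 2) = 44
D(6) = 5 x (44 + 9) = 265
D(7) = 6 x (D(6) + D(5)) = 6 x (265 + 44)

Final answer: D(7) = 1854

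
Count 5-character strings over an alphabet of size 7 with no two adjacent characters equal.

Let g(n) count such strings. g(1) = 7, and each valid string of length n-1 extends in 6 ways (any symbol but the last), so g(n) = 6 g(n-1).
Total: g(5) = 7 x 6^4.

Final answer: 7 x 6^{4} = 9072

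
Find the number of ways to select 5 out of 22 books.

C(22,5) = 22!/(5! x 17!).

Final answer: \binom{22}{5} = 26334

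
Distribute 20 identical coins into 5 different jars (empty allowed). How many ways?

Stars and bars: C(n+k-1, k-1) = C(24,4).

Final answer: C(24,4) = 10626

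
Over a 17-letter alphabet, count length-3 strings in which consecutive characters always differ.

Let g(n) count such strings. g(1) = 17, and each valid string of length n-1 extends in 16 ways (any symbol but the last), so g(n) = 16 g(n-1).
Total: g(3) = 17 x 16^2.

Final answer: 17 x 16^{2} = 4352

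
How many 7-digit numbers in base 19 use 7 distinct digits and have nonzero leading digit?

First digit: 18 (nonzero). Second: 18 (not first). Third: 17, etc.
Total: 18 x 18 x 17 x 16 x 15 x 14 x 13.

Final answer: 240589440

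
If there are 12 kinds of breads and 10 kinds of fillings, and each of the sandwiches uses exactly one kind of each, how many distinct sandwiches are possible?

By the multiplication principle: 12 x 10.

Final answer: 120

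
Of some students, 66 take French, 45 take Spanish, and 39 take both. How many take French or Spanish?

|A union B| = |A| + |B| - |A intersect B| = 66 + 45 - 39.

Final answer: 72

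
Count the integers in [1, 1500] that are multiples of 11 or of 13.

Multiples of 11: 136. Multiples of 13: 115. Of both (lcm=143): 10.
By inclusion-exclusion: 136 + 115 - 10.

Final answer: 241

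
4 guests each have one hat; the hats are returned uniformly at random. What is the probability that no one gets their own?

D(n) = (n-1)(D(n-1) + D(n-2)), D(0)=1, D(1)=0.
Building up: D(2)=1, D(3)=2, D(4)=9.
Total arrangements: 4! = 24.
Probability = D(4)/4! = 3/8.

Final answer: D(4)/4! = 9/24 = 0.375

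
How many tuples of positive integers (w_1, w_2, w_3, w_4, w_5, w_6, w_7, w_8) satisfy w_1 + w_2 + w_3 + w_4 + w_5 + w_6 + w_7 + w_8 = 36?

Substitute w'_i = w_i - 1 (so w'_i >= 0). Then sum w'_i = 36 - 8 = 28.
Stars and bars: C(28+8-1, 8-1) = C(35,7).

Final answer: C(35,7) = 6724520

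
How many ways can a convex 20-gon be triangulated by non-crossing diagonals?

This is counted by the nth Catalan number C_n. Here n = 20 - 2 = 18.
Using C_0 = 1 and C_(k+1) = C_k x 2(2k+1)/(k+2), build up term by term: C_1=1, C_2=2, C_3=5, C_4=14, C_5=42, C_6=132, C_7=429, C_8=1430, C_9=4862, C_10=16796, C_11=58786, C_12=208012, C_13=742900, C_14=2674440, C_15=9694845, C_16=35357670, C_17=129644790, C_18=477638700.

Final answer: C_{18} = 477638700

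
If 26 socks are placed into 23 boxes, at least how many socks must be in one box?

By the pigeonhole principle: ceiling(26/23).

Final answer: 2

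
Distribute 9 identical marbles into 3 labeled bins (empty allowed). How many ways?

Stars and bars: C(n+k-1, k-1) = C(11,2).

Final answer: C(11,2) = 55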